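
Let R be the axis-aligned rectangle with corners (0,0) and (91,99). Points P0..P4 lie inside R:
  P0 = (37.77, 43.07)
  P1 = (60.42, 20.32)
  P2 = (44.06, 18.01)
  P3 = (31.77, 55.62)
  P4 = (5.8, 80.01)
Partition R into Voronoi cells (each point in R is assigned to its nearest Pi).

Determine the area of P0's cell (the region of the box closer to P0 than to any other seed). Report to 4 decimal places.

1. box [0,91]×[0,99]: [(0, 0) (91, 0) (91, 99) (0, 99)]
2. ⊥bis P0·P1 via (49.095,31.695): [(0, 0) (17.2601, 0) (91, 73.4158) (91, 99) (0, 99)]  |A|=6302.1618
3. ⊥bis P0·P2 via (40.915,30.54): [(0, 20.2704) (50.3012, 32.8959) (91, 73.4158) (91, 99) (0, 99)]  |A|=5508.4552
4. ⊥bis P0·P3 via (34.77,49.345): [(0, 32.7219) (0, 20.2704) (50.3012, 32.8959) (91, 73.4158) (91, 76.2279)]  |A|=1456.6693
5. ⊥bis P0·P4 via (21.785,61.54): [(0, 32.7219) (0, 20.2704) (50.3012, 32.8959) (91, 73.4158) (91, 76.2279)]  |A|=1456.6693
6. canonical 5-gon: [(0, 32.7219) (0, 20.2704) (50.3012, 32.8959) (91, 73.4158) (91, 76.2279)]
7. shoelace: 1456.6693

Area of P0's cell: 1456.6693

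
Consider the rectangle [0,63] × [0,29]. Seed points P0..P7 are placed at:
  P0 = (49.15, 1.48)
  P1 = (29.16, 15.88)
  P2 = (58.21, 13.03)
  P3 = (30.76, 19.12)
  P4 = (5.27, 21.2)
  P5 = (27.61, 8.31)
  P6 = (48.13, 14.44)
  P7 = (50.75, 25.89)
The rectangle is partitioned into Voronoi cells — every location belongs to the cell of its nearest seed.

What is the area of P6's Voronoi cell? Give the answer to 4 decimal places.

1. box [0,63]×[0,29]: [(0, 0) (63, 0) (63, 29) (0, 29)]
2. ⊥bis P6·P0 via (48.64,7.96): [(0, 4.1319) (63, 9.0902) (63, 29) (0, 29)]  |A|=1410.5058
3. ⊥bis P6·P1 via (38.645,15.16): [(38.0351, 7.1254) (63, 9.0902) (63, 29) (39.6956, 29)]  |A|=503.4112
4. ⊥bis P6·P2 via (53.17,13.735): [(38.0351, 7.1254) (52.4036, 8.2562) (55.3053, 29) (39.6956, 29)]  |A|=318.1165
5. ⊥bis P6·P3 via (39.445,16.78): [(38.5024, 13.2815) (38.0351, 7.1254) (52.4036, 8.2562) (55.3053, 29) (42.7374, 29)]  |A|=294.2098
6. ⊥bis P6·P4 via (26.7,17.82): [(38.5024, 13.2815) (38.0351, 7.1254) (52.4036, 8.2562) (55.3053, 29) (42.7374, 29)]  |A|=294.2098
7. ⊥bis P6·P5 via (37.87,11.375): [(38.5024, 13.2815) (38.2589, 10.0733) (39.1141, 7.2103) (52.4036, 8.2562) (55.3053, 29) (42.7374, 29)]  |A|=292.6289
8. ⊥bis P6·P7 via (49.44,20.165): [(40.8845, 22.1227) (38.5024, 13.2815) (38.2589, 10.0733) (39.1141, 7.2103) (52.4036, 8.2562) (53.9259, 19.1385)]  |A|=183.0507
9. canonical 6-gon: [(40.8845, 22.1227) (38.5024, 13.2815) (38.2589, 10.0733) (39.1141, 7.2103) (52.4036, 8.2562) (53.9259, 19.1385)]
10. shoelace: 183.0507

Area of P6's cell: 183.0507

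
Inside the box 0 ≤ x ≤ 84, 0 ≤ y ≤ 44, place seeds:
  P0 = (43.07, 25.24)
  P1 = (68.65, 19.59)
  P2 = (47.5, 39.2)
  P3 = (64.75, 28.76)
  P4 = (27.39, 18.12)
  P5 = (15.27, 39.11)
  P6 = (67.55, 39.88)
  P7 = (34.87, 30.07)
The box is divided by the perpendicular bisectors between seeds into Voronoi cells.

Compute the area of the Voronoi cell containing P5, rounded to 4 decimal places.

1. box [0,84]×[0,44]: [(0, 0) (84, 0) (84, 44) (0, 44)]
2. ⊥bis P5·P0 via (29.17,32.175): [(0, 0) (13.1172, 0) (35.0697, 44) (0, 44)]  |A|=1060.1131
3. ⊥bis P5·P1 via (41.96,29.35): [(0, 0) (13.1172, 0) (35.0697, 44) (0, 44)]  |A|=1060.1131
4. ⊥bis P5·P2 via (31.385,39.155): [(0, 0) (13.1172, 0) (31.3921, 36.6287) (31.3715, 44) (0, 44)]  |A|=1046.4826
5. ⊥bis P5·P3 via (40.01,33.935): [(0, 0) (13.1172, 0) (31.3921, 36.6287) (31.3715, 44) (0, 44)]  |A|=1046.4826
6. ⊥bis P5·P4 via (21.33,28.615): [(0, 16.2987) (29.8477, 33.5332) (31.3921, 36.6287) (31.3715, 44) (0, 44)]  |A|=583.3124
7. ⊥bis P5·P6 via (41.41,39.495): [(0, 16.2987) (29.8477, 33.5332) (31.3921, 36.6287) (31.3715, 44) (0, 44)]  |A|=583.3124
8. ⊥bis P5·P7 via (25.07,34.59): [(0, 16.2987) (22.6714, 29.3896) (29.4101, 44) (0, 44)]  |A|=528.8616
9. canonical 4-gon: [(0, 16.2987) (22.6714, 29.3896) (29.4101, 44) (0, 44)]
10. shoelace: 528.8616

Area of P5's cell: 528.8616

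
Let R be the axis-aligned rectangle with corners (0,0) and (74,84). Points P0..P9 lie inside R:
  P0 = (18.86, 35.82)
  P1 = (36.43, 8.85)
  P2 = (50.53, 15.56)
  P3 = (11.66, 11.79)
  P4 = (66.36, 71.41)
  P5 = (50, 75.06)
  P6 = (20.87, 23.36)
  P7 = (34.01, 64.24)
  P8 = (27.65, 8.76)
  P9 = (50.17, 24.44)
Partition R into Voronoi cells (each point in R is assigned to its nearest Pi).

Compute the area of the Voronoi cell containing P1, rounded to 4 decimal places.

1. box [0,74]×[0,84]: [(0, 0) (74, 0) (74, 84) (0, 84)]
2. ⊥bis P1·P0 via (27.645,22.335): [(0, 4.3253) (0, 0) (74, 0) (74, 52.5336)]  |A|=2103.7794
3. ⊥bis P1·P2 via (43.48,12.205): [(36.0527, 27.8123) (0, 4.3253) (0, 0) (49.2882, 0)]  |A|=763.378
4. ⊥bis P1·P3 via (24.045,10.32): [(36.0527, 27.8123) (25.2889, 20.8001) (22.8201, 0) (49.2882, 0)]  |A|=471.3574
5. ⊥bis P1·P4 via (51.395,40.13): [(36.0527, 27.8123) (25.2889, 20.8001) (22.8201, 0) (49.2882, 0)]  |A|=471.3574
6. ⊥bis P1·P5 via (43.215,41.955): [(36.0527, 27.8123) (25.2889, 20.8001) (22.8201, 0) (49.2882, 0)]  |A|=471.3574
7. ⊥bis P1·P6 via (28.65,16.105): [(37.2402, 25.3169) (24.1602, 11.2903) (22.8201, 0) (49.2882, 0)]  |A|=399.4851
8. ⊥bis P1·P7 via (35.22,36.545): [(37.2402, 25.3169) (24.1602, 11.2903) (22.8201, 0) (49.2882, 0)]  |A|=399.4851
9. ⊥bis P1·P8 via (32.04,8.805): [(37.2402, 25.3169) (31.9291, 19.6214) (32.1303, 0) (49.2882, 0)]  |A|=269.8712
10. ⊥bis P1·P9 via (43.3,16.645): [(39.9707, 19.5792) (35.5352, 23.4884) (31.9291, 19.6214) (32.1303, 0) (49.2882, 0)]  |A|=262.4834
11. canonical 5-gon: [(39.9707, 19.5792) (35.5352, 23.4884) (31.9291, 19.6214) (32.1303, 0) (49.2882, 0)]
12. shoelace: 262.4834

Area of P1's cell: 262.4834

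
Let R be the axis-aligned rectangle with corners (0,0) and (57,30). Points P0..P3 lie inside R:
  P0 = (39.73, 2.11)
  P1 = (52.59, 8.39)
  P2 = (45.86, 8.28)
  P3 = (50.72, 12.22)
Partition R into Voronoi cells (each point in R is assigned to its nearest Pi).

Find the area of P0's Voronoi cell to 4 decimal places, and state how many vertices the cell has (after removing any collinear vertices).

Area of P0's cell: 987.7806 (4 vertices)

1. box [0,57]×[0,30]: [(0, 0) (57, 0) (57, 30) (0, 30)]
2. ⊥bis P0·P1 via (46.16,5.25): [(0, 0) (48.7238, 0) (34.0737, 30) (0, 30)]  |A|=1241.9617
3. ⊥bis P0·P2 via (42.795,5.195): [(0, 0) (48.0239, 0) (17.8281, 30) (0, 30)]  |A|=987.7806
4. ⊥bis P0·P3 via (45.225,7.165): [(0, 0) (48.0239, 0) (17.8281, 30) (0, 30)]  |A|=987.7806
5. canonical 4-gon: [(0, 0) (48.0239, 0) (17.8281, 30) (0, 30)]
6. shoelace: 987.7806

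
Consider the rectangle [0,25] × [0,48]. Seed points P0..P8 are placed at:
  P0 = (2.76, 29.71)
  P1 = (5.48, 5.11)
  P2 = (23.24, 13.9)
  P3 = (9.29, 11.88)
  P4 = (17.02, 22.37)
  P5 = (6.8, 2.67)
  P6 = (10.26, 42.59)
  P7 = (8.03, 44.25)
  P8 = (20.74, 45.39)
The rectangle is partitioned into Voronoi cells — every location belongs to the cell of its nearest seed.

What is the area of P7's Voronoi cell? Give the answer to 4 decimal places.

Area of P7's cell: 88.0297

1. box [0,25]×[0,48]: [(0, 0) (25, 0) (25, 48) (0, 48)]
2. ⊥bis P7·P0 via (5.395,36.98): [(0, 38.9354) (25, 29.8742) (25, 48) (0, 48)]  |A|=339.8799
3. ⊥bis P7·P1 via (6.755,24.68): [(0, 38.9354) (25, 29.8742) (25, 48) (0, 48)]  |A|=339.8799
4. ⊥bis P7·P2 via (15.635,29.075): [(0, 38.9354) (20.4909, 31.5085) (25, 33.7683) (25, 48) (0, 48)]  |A|=331.1004
5. ⊥bis P7·P3 via (8.66,28.065): [(0, 38.9354) (20.4909, 31.5085) (25, 33.7683) (25, 48) (0, 48)]  |A|=331.1004
6. ⊥bis P7·P4 via (12.525,33.31): [(0, 38.9354) (13.929, 33.8869) (25, 38.4357) (25, 48) (0, 48)]  |A|=292.4877
7. ⊥bis P7·P5 via (7.415,23.46): [(0, 38.9354) (13.929, 33.8869) (25, 38.4357) (25, 48) (0, 48)]  |A|=292.4877
8. ⊥bis P7·P6 via (9.145,43.42): [(0, 38.9354) (4.5729, 37.278) (12.5543, 48) (0, 48)]  |A|=88.0297
9. ⊥bis P7·P8 via (14.385,44.82): [(0, 38.9354) (4.5729, 37.278) (12.5543, 48) (0, 48)]  |A|=88.0297
10. canonical 4-gon: [(0, 38.9354) (4.5729, 37.278) (12.5543, 48) (0, 48)]
11. shoelace: 88.0297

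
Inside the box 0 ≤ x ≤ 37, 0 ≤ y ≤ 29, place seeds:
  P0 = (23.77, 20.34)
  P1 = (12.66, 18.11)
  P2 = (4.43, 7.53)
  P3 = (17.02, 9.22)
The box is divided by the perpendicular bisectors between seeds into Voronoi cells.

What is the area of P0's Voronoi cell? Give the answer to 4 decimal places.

Area of P0's cell: 357.8409

1. box [0,37]×[0,29]: [(0, 0) (37, 0) (37, 29) (0, 29)]
2. ⊥bis P0·P1 via (18.215,19.225): [(22.0738, 0) (37, 0) (37, 29) (16.253, 29)]  |A|=517.2613
3. ⊥bis P0·P2 via (14.1,13.935): [(21.5277, 2.721) (23.33, 0) (37, 0) (37, 29) (16.253, 29)]  |A|=515.5524
4. ⊥bis P0·P3 via (20.395,14.78): [(18.9285, 15.6702) (37, 4.7005) (37, 29) (16.253, 29)]  |A|=357.8409
5. canonical 4-gon: [(18.9285, 15.6702) (37, 4.7005) (37, 29) (16.253, 29)]
6. shoelace: 357.8409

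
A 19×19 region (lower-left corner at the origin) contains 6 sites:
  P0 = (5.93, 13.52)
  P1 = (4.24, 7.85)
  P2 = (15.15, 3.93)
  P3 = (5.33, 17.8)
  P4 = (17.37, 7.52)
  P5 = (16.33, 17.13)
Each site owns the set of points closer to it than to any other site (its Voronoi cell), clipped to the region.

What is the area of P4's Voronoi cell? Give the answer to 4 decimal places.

1. box [0,19]×[0,19]: [(0, 0) (19, 0) (19, 19) (0, 19)]
2. ⊥bis P4·P0 via (11.65,10.52): [(6.1325, 0) (19, 0) (19, 19) (16.0976, 19)]  |A|=149.8143
3. ⊥bis P4·P1 via (10.805,7.685): [(10.8373, 8.9705) (10.6119, 0) (19, 0) (19, 19) (16.0976, 19)]  |A|=129.7235
4. ⊥bis P4·P2 via (16.26,5.725): [(10.88, 9.0519) (19, 4.0306) (19, 19) (16.0976, 19)]  |A|=75.2125
5. ⊥bis P4·P3 via (11.35,12.66): [(15.0375, 16.9788) (10.88, 9.0519) (19, 4.0306) (19, 19) (16.7632, 19)]  |A|=74.5397
6. ⊥bis P4·P5 via (16.85,12.325): [(12.3407, 11.837) (10.88, 9.0519) (19, 4.0306) (19, 12.5577)]  |A|=43.3668
7. canonical 4-gon: [(12.3407, 11.837) (10.88, 9.0519) (19, 4.0306) (19, 12.5577)]
8. shoelace: 43.3668

Area of P4's cell: 43.3668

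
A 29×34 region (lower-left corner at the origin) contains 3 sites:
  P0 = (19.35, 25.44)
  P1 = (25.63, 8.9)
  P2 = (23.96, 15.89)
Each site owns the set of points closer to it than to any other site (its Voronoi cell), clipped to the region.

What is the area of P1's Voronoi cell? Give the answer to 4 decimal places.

Area of P1's cell: 288.1264

1. box [0,29]×[0,34]: [(0, 0) (29, 0) (29, 34) (0, 34)]
2. ⊥bis P1·P0 via (22.49,17.17): [(0, 8.6309) (0, 0) (29, 0) (29, 19.6418)]  |A|=409.953
3. ⊥bis P1·P2 via (24.795,12.395): [(0, 6.4712) (0, 0) (29, 0) (29, 13.3996)]  |A|=288.1264
4. canonical 4-gon: [(0, 6.4712) (0, 0) (29, 0) (29, 13.3996)]
5. shoelace: 288.1264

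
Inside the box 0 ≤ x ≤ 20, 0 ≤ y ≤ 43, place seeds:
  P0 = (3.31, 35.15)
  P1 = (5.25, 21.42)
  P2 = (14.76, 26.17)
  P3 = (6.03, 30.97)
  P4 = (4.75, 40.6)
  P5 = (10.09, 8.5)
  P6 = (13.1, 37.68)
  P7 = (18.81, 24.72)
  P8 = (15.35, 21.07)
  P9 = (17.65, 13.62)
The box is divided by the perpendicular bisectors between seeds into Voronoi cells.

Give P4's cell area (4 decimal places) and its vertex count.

Area of P4's cell: 48.3181 (4 vertices)

1. box [0,20]×[0,43]: [(0, 0) (20, 0) (20, 43) (0, 43)]
2. ⊥bis P4·P0 via (4.03,37.875): [(0, 38.9398) (20, 33.6554) (20, 43) (0, 43)]  |A|=134.0479
3. ⊥bis P4·P1 via (5,31.01): [(0, 38.9398) (20, 33.6554) (20, 43) (0, 43)]  |A|=134.0479
4. ⊥bis P4·P2 via (9.755,33.385): [(0, 38.9398) (12.8631, 35.5411) (20, 40.4919) (20, 43) (0, 43)]  |A|=109.6524
5. ⊥bis P4·P3 via (5.39,35.785): [(0, 38.9398) (9.7478, 36.3642) (15.0694, 37.0716) (20, 40.4919) (20, 43) (0, 43)]  |A|=106.3604
6. ⊥bis P4·P5 via (7.42,24.55): [(0, 38.9398) (9.7478, 36.3642) (15.0694, 37.0716) (20, 40.4919) (20, 43) (0, 43)]  |A|=106.3604
7. ⊥bis P4·P6 via (8.925,39.14): [(0, 38.9398) (8.106, 36.798) (10.2748, 43) (0, 43)]  |A|=48.3181
8. ⊥bis P4·P7 via (11.78,32.66): [(0, 38.9398) (8.106, 36.798) (10.2748, 43) (0, 43)]  |A|=48.3181
9. ⊥bis P4·P8 via (10.05,30.835): [(0, 38.9398) (8.106, 36.798) (10.2748, 43) (0, 43)]  |A|=48.3181
10. ⊥bis P4·P9 via (11.2,27.11): [(0, 38.9398) (8.106, 36.798) (10.2748, 43) (0, 43)]  |A|=48.3181
11. canonical 4-gon: [(0, 38.9398) (8.106, 36.798) (10.2748, 43) (0, 43)]
12. shoelace: 48.3181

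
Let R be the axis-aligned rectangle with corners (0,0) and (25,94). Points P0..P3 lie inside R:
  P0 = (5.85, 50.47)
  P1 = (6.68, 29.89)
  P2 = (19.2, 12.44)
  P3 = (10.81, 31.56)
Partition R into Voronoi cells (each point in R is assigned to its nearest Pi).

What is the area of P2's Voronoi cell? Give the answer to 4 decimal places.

1. box [0,25]×[0,94]: [(0, 0) (25, 0) (25, 94) (0, 94)]
2. ⊥bis P2·P0 via (12.525,31.455): [(0, 27.0582) (0, 0) (25, 0) (25, 35.8342)]  |A|=786.1556
3. ⊥bis P2·P1 via (12.94,21.165): [(0, 11.8808) (0, 0) (25, 0) (25, 29.8178)]  |A|=521.2327
4. ⊥bis P2·P3 via (15.005,22): [(12.6847, 20.9818) (0, 11.8808) (0, 0) (25, 0) (25, 26.3859)]  |A|=500.1003
5. canonical 5-gon: [(12.6847, 20.9818) (0, 11.8808) (0, 0) (25, 0) (25, 26.3859)]
6. shoelace: 500.1003

Area of P2's cell: 500.1003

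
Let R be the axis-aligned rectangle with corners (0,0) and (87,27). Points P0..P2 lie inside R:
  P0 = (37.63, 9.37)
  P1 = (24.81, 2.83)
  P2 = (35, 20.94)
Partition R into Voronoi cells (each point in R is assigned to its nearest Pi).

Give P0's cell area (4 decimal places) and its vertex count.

1. box [0,87]×[0,27]: [(0, 0) (87, 0) (87, 27) (0, 27)]
2. ⊥bis P0·P1 via (31.22,6.1): [(34.3319, 0) (87, 0) (87, 27) (20.5581, 27)]  |A|=1607.9861
3. ⊥bis P0·P2 via (36.315,15.155): [(27.6101, 13.1763) (34.3319, 0) (87, 0) (87, 26.6763)]  |A|=1139.1365
4. canonical 4-gon: [(27.6101, 13.1763) (34.3319, 0) (87, 0) (87, 26.6763)]
5. shoelace: 1139.1365

Area of P0's cell: 1139.1365 (4 vertices)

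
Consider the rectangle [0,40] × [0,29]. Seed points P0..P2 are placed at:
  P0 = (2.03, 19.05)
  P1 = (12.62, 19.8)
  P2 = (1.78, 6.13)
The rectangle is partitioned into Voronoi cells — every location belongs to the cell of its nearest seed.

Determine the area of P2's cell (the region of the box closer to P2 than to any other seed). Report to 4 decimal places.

Area of P2's cell: 196.2519

1. box [0,40]×[0,29]: [(0, 0) (40, 0) (40, 29) (0, 29)]
2. ⊥bis P2·P0 via (1.905,12.59): [(0, 12.6269) (0, 0) (40, 0) (40, 11.8529)]  |A|=489.5946
3. ⊥bis P2·P1 via (7.2,12.965): [(7.8172, 12.4756) (0, 12.6269) (0, 0) (23.5498, 0)]  |A|=196.2519
4. canonical 4-gon: [(7.8172, 12.4756) (0, 12.6269) (0, 0) (23.5498, 0)]
5. shoelace: 196.2519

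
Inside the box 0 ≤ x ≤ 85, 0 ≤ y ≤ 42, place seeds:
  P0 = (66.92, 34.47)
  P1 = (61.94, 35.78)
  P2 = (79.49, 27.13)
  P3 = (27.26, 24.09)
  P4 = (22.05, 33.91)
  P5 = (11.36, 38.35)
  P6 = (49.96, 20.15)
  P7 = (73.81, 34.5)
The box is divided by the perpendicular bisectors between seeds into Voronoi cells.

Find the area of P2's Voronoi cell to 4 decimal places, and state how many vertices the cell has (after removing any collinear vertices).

1. box [0,85]×[0,42]: [(0, 0) (85, 0) (85, 42) (0, 42)]
2. ⊥bis P2·P0 via (73.205,30.8): [(55.22, 0) (85, 0) (85, 42) (79.745, 42)]  |A|=735.7356
3. ⊥bis P2·P1 via (70.715,31.455): [(55.22, 0) (85, 0) (85, 42) (79.745, 42)]  |A|=735.7356
4. ⊥bis P2·P3 via (53.375,25.61): [(55.22, 0) (85, 0) (85, 42) (79.745, 42)]  |A|=735.7356
5. ⊥bis P2·P4 via (50.77,30.52): [(55.22, 0) (85, 0) (85, 42) (79.745, 42)]  |A|=735.7356
6. ⊥bis P2·P5 via (45.425,32.74): [(55.22, 0) (85, 0) (85, 42) (79.745, 42)]  |A|=735.7356
7. ⊥bis P2·P6 via (64.725,23.64): [(65.9638, 18.3992) (70.3128, 0) (85, 0) (85, 42) (79.745, 42)]  |A|=596.8879
8. ⊥bis P2·P7 via (76.65,30.815): [(70.4019, 25.9997) (65.9638, 18.3992) (70.3128, 0) (85, 0) (85, 37.2503)]  |A|=520.1789
9. canonical 5-gon: [(70.4019, 25.9997) (65.9638, 18.3992) (70.3128, 0) (85, 0) (85, 37.2503)]
10. shoelace: 520.1789

Area of P2's cell: 520.1789 (5 vertices)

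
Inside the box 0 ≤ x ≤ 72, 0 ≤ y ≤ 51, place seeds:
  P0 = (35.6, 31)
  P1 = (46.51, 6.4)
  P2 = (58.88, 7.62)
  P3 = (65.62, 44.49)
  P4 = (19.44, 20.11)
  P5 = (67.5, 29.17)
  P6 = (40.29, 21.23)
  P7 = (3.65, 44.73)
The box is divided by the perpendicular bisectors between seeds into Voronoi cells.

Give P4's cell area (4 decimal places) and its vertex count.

1. box [0,72]×[0,51]: [(0, 0) (72, 0) (72, 51) (0, 51)]
2. ⊥bis P4·P0 via (27.52,25.555): [(0, 0) (44.7412, 0) (10.373, 51) (0, 51)]  |A|=1405.4103
3. ⊥bis P4·P1 via (32.975,13.255): [(0, 0) (26.2618, 0) (34.1909, 15.6558) (10.373, 51) (0, 51)]  |A|=1260.7556
4. ⊥bis P4·P2 via (39.16,13.865): [(0, 0) (26.2618, 0) (34.1909, 15.6558) (10.373, 51) (0, 51)]  |A|=1260.7556
5. ⊥bis P4·P3 via (42.53,32.3): [(0, 0) (26.2618, 0) (34.1909, 15.6558) (10.373, 51) (0, 51)]  |A|=1260.7556
6. ⊥bis P4·P5 via (43.47,24.64): [(0, 0) (26.2618, 0) (34.1909, 15.6558) (10.373, 51) (0, 51)]  |A|=1260.7556
7. ⊥bis P4·P6 via (29.865,20.67): [(0, 0) (26.2618, 0) (30.5233, 8.4143) (29.783, 22.1969) (10.373, 51) (0, 51)]  |A|=1232.8005
8. ⊥bis P4·P7 via (11.545,32.42): [(0, 25.0156) (0, 0) (26.2618, 0) (30.5233, 8.4143) (29.783, 22.1969) (19.469, 37.5021)]  |A|=909.8484
9. canonical 6-gon: [(0, 25.0156) (0, 0) (26.2618, 0) (30.5233, 8.4143) (29.783, 22.1969) (19.469, 37.5021)]
10. shoelace: 909.8484

Area of P4's cell: 909.8484 (6 vertices)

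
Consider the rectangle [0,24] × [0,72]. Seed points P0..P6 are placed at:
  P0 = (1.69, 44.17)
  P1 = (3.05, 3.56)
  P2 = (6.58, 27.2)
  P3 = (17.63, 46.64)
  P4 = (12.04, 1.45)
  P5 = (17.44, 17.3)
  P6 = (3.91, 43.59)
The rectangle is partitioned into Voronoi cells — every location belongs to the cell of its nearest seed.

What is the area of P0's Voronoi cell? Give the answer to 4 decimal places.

Area of P0's cell: 171.2793

1. box [0,24]×[0,72]: [(0, 0) (24, 0) (24, 72) (0, 72)]
2. ⊥bis P0·P1 via (2.37,23.865): [(0, 23.7856) (24, 24.5894) (24, 72) (0, 72)]  |A|=1147.5
3. ⊥bis P0·P2 via (4.135,35.685): [(0, 34.4935) (24, 41.4092) (24, 72) (0, 72)]  |A|=817.1678
4. ⊥bis P0·P3 via (9.66,45.405): [(0, 34.4935) (10.8656, 37.6245) (5.5389, 72) (0, 72)]  |A|=298.9682
5. ⊥bis P0·P4 via (6.865,22.81): [(0, 34.4935) (10.8656, 37.6245) (5.5389, 72) (0, 72)]  |A|=298.9682
6. ⊥bis P0·P5 via (9.565,30.735): [(0, 34.4935) (10.8656, 37.6245) (5.5389, 72) (0, 72)]  |A|=298.9682
7. ⊥bis P0·P6 via (2.8,43.88): [(0, 34.4935) (0.376, 34.6018) (7.2544, 60.9295) (5.5389, 72) (0, 72)]  |A|=171.2793
8. canonical 5-gon: [(0, 34.4935) (0.376, 34.6018) (7.2544, 60.9295) (5.5389, 72) (0, 72)]
9. shoelace: 171.2793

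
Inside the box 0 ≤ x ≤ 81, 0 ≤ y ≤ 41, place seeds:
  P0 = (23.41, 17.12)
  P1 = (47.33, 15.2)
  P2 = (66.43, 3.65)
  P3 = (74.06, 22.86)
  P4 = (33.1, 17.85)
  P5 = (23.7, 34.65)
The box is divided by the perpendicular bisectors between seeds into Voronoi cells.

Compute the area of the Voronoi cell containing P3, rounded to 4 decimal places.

1. box [0,81]×[0,41]: [(0, 0) (81, 0) (81, 41) (0, 41)]
2. ⊥bis P3·P0 via (48.735,19.99): [(51.0004, 0) (81, 0) (81, 41) (46.354, 41)]  |A|=1325.2347
3. ⊥bis P3·P1 via (60.695,19.03): [(66.1484, 0) (81, 0) (81, 41) (54.3991, 41)]  |A|=849.7765
4. ⊥bis P3·P2 via (70.245,13.255): [(61.3359, 16.7936) (81, 8.9832) (81, 41) (54.3991, 41)]  |A|=636.7471
5. ⊥bis P3·P4 via (53.58,20.355): [(61.3359, 16.7936) (81, 8.9832) (81, 41) (54.3991, 41)]  |A|=636.7471
6. ⊥bis P3·P5 via (48.88,28.755): [(61.3359, 16.7936) (81, 8.9832) (81, 41) (54.3991, 41)]  |A|=636.7471
7. canonical 4-gon: [(61.3359, 16.7936) (81, 8.9832) (81, 41) (54.3991, 41)]
8. shoelace: 636.7471

Area of P3's cell: 636.7471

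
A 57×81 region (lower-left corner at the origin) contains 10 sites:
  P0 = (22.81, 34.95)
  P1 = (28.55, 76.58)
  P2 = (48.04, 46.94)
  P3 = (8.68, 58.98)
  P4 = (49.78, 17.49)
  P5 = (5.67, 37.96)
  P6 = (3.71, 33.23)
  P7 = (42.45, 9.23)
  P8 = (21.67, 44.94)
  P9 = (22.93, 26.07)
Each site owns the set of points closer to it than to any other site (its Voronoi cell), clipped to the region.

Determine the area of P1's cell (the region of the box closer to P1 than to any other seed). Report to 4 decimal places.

1. box [0,57]×[0,81]: [(0, 0) (57, 0) (57, 81) (0, 81)]
2. ⊥bis P1·P0 via (25.68,55.765): [(0, 59.3058) (57, 51.4466) (57, 81) (0, 81)]  |A|=1460.558
3. ⊥bis P1·P2 via (38.295,61.76): [(0, 59.3058) (28.5716, 55.3663) (57, 74.0596) (57, 81) (0, 81)]  |A|=1139.1315
4. ⊥bis P1·P3 via (18.615,67.78): [(29.2281, 55.798) (57, 74.0596) (57, 81) (6.9053, 81)]  |A|=727.6169
5. ⊥bis P1·P4 via (39.165,47.035): [(29.2281, 55.798) (57, 74.0596) (57, 81) (6.9053, 81)]  |A|=727.6169
6. ⊥bis P1·P5 via (17.11,57.27): [(29.2281, 55.798) (57, 74.0596) (57, 81) (6.9053, 81)]  |A|=727.6169
7. ⊥bis P1·P6 via (16.13,54.905): [(29.2281, 55.798) (57, 74.0596) (57, 81) (6.9053, 81)]  |A|=727.6169
8. ⊥bis P1·P7 via (35.5,42.905): [(29.2281, 55.798) (57, 74.0596) (57, 81) (6.9053, 81)]  |A|=727.6169
9. ⊥bis P1·P8 via (25.11,60.76): [(24.7669, 60.8346) (33.8756, 58.854) (57, 74.0596) (57, 81) (6.9053, 81)]  |A|=709.0968
10. ⊥bis P1·P9 via (25.74,51.325): [(24.7669, 60.8346) (33.8756, 58.854) (57, 74.0596) (57, 81) (6.9053, 81)]  |A|=709.0968
11. canonical 5-gon: [(24.7669, 60.8346) (33.8756, 58.854) (57, 74.0596) (57, 81) (6.9053, 81)]
12. shoelace: 709.0968

Area of P1's cell: 709.0968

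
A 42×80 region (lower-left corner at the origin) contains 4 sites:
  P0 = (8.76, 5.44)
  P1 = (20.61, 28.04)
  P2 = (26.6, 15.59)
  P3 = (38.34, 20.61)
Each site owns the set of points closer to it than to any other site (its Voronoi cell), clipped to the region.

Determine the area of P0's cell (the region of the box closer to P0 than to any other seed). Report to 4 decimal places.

Area of P0's cell: 372.8172

1. box [0,42]×[0,80]: [(0, 0) (42, 0) (42, 80) (0, 80)]
2. ⊥bis P0·P1 via (14.685,16.74): [(0, 24.4399) (0, 0) (42, 0) (42, 2.4178)]  |A|=564.0103
3. ⊥bis P0·P2 via (17.68,10.515): [(13.9059, 17.1485) (0, 24.4399) (0, 0) (23.6625, 0)]  |A|=372.8172
4. ⊥bis P0·P3 via (23.55,13.025): [(13.9059, 17.1485) (0, 24.4399) (0, 0) (23.6625, 0)]  |A|=372.8172
5. canonical 4-gon: [(13.9059, 17.1485) (0, 24.4399) (0, 0) (23.6625, 0)]
6. shoelace: 372.8172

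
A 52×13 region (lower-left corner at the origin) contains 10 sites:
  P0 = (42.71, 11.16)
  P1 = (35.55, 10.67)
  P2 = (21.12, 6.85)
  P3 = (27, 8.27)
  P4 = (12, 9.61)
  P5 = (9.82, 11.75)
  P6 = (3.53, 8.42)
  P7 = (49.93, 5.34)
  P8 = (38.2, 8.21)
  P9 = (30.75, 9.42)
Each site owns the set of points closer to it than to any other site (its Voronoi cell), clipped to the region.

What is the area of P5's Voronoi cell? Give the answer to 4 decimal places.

1. box [0,52]×[0,13]: [(0, 0) (52, 0) (52, 13) (0, 13)]
2. ⊥bis P5·P0 via (26.265,11.455): [(0, 0) (26.0595, 0) (26.2927, 13) (0, 13)]  |A|=340.2895
3. ⊥bis P5·P1 via (22.685,11.21): [(0, 0) (22.2145, 0) (22.7601, 13) (0, 13)]  |A|=292.3349
4. ⊥bis P5·P2 via (15.47,9.3): [(0, 0) (11.4373, 0) (17.0744, 13) (0, 13)]  |A|=185.3259
5. ⊥bis P5·P3 via (18.41,10.01): [(0, 0) (11.4373, 0) (17.0744, 13) (0, 13)]  |A|=185.3259
6. ⊥bis P5·P4 via (10.91,10.68): [(0, 0) (0.426, 0) (13.1874, 13) (0, 13)]  |A|=88.4871
7. ⊥bis P5·P6 via (6.675,10.085): [(7.9541, 7.6689) (13.1874, 13) (5.1318, 13)]  |A|=21.4729
8. ⊥bis P5·P7 via (29.875,8.545): [(7.9541, 7.6689) (13.1874, 13) (5.1318, 13)]  |A|=21.4729
9. ⊥bis P5·P8 via (24.01,9.98): [(7.9541, 7.6689) (13.1874, 13) (5.1318, 13)]  |A|=21.4729
10. ⊥bis P5·P9 via (20.285,10.585): [(7.9541, 7.6689) (13.1874, 13) (5.1318, 13)]  |A|=21.4729
11. canonical 3-gon: [(7.9541, 7.6689) (13.1874, 13) (5.1318, 13)]
12. shoelace: 21.4729

Area of P5's cell: 21.4729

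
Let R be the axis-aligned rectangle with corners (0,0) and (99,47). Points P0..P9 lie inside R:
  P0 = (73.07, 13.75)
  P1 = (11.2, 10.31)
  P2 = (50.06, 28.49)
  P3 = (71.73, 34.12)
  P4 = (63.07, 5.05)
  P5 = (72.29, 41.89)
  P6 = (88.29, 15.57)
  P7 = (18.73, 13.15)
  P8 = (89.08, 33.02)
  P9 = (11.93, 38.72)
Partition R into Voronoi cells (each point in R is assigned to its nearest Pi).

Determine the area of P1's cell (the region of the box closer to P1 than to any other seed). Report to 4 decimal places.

Area of P1's cell: 363.6818

1. box [0,99]×[0,47]: [(0, 0) (99, 0) (99, 47) (0, 47)]
2. ⊥bis P1·P0 via (42.135,12.03): [(0, 0) (42.8039, 0) (40.1907, 47) (0, 47)]  |A|=1950.3714
3. ⊥bis P1·P2 via (30.63,19.4): [(0, 0) (39.706, 0) (17.7178, 47) (0, 47)]  |A|=1349.4585
4. ⊥bis P1·P3 via (41.465,22.215): [(0, 0) (39.706, 0) (17.7178, 47) (0, 47)]  |A|=1349.4585
5. ⊥bis P1·P4 via (37.135,7.68): [(0, 0) (36.3562, 0) (36.9529, 5.8846) (17.7178, 47) (0, 47)]  |A|=1339.6024
6. ⊥bis P1·P5 via (41.745,26.1): [(0, 0) (36.3562, 0) (36.9529, 5.8846) (17.7178, 47) (0, 47)]  |A|=1339.6024
7. ⊥bis P1·P6 via (49.745,12.94): [(0, 0) (36.3562, 0) (36.9529, 5.8846) (17.7178, 47) (0, 47)]  |A|=1339.6024
8. ⊥bis P1·P7 via (14.965,11.73): [(0, 0) (19.3891, 0) (1.6626, 47) (0, 47)]  |A|=494.7149
9. ⊥bis P1·P8 via (50.14,21.665): [(0, 0) (19.3891, 0) (1.6626, 47) (0, 47)]  |A|=494.7149
10. ⊥bis P1·P9 via (11.565,24.515): [(0, 24.8122) (0, 0) (19.3891, 0) (10.1291, 24.5519)]  |A|=363.6818
11. canonical 4-gon: [(0, 24.8122) (0, 0) (19.3891, 0) (10.1291, 24.5519)]
12. shoelace: 363.6818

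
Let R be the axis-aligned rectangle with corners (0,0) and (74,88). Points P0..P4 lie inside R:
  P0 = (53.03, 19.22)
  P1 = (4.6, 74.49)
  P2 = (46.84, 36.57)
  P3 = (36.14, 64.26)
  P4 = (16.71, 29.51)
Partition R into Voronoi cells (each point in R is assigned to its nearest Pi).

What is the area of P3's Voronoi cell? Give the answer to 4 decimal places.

1. box [0,74]×[0,88]: [(0, 0) (74, 0) (74, 88) (0, 88)]
2. ⊥bis P3·P0 via (44.585,41.74): [(0, 25.0206) (74, 52.7706) (74, 88) (0, 88)]  |A|=3633.7237
3. ⊥bis P3·P1 via (20.37,69.375): [(6.8122, 27.5752) (74, 52.7706) (74, 88) (26.411, 88)]  |A|=2621.2684
4. ⊥bis P3·P2 via (41.49,50.415): [(10.3127, 38.3674) (74, 62.9775) (74, 88) (26.411, 88)]  |A|=1977.7879
5. ⊥bis P3·P4 via (26.425,46.885): [(15.1247, 53.2034) (28.8484, 45.53) (74, 62.9775) (74, 88) (26.411, 88)]  |A|=1857.524
6. canonical 5-gon: [(15.1247, 53.2034) (28.8484, 45.53) (74, 62.9775) (74, 88) (26.411, 88)]
7. shoelace: 1857.524

Area of P3's cell: 1857.5240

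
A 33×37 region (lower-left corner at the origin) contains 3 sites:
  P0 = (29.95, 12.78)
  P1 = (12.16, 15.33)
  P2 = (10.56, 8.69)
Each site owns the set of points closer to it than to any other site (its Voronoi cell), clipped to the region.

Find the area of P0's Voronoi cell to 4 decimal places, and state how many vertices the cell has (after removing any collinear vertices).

1. box [0,33]×[0,37]: [(0, 0) (33, 0) (33, 37) (0, 37)]
2. ⊥bis P0·P1 via (21.055,14.055): [(19.0404, 0) (33, 0) (33, 37) (24.3439, 37)]  |A|=418.3908
3. ⊥bis P0·P2 via (20.255,10.735): [(20.448, 9.8201) (22.5194, 0) (33, 0) (33, 37) (24.3439, 37)]  |A|=401.3087
4. canonical 5-gon: [(20.448, 9.8201) (22.5194, 0) (33, 0) (33, 37) (24.3439, 37)]
5. shoelace: 401.3087

Area of P0's cell: 401.3087 (5 vertices)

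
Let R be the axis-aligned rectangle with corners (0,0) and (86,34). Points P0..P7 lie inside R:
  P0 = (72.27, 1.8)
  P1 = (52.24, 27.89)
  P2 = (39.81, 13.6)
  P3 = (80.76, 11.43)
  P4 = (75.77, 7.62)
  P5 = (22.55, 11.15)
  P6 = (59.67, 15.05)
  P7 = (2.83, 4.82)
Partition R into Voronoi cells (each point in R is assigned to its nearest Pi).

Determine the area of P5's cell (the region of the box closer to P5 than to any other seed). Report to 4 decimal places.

1. box [0,86]×[0,34]: [(0, 0) (86, 0) (86, 34) (0, 34)]
2. ⊥bis P5·P0 via (47.41,6.475): [(0, 0) (46.1924, 0) (52.5862, 34) (0, 34)]  |A|=1679.2348
3. ⊥bis P5·P1 via (37.395,19.52): [(0, 0) (46.1924, 0) (46.7447, 2.9373) (29.2308, 34) (0, 34)]  |A|=1316.495
4. ⊥bis P5·P2 via (31.18,12.375): [(0, 0) (32.9366, 0) (28.1104, 34) (0, 34)]  |A|=1037.7989
5. ⊥bis P5·P3 via (51.655,11.29): [(0, 0) (32.9366, 0) (28.1104, 34) (0, 34)]  |A|=1037.7989
6. ⊥bis P5·P4 via (49.16,9.385): [(0, 0) (32.9366, 0) (28.1104, 34) (0, 34)]  |A|=1037.7989
7. ⊥bis P5·P6 via (41.11,13.1): [(0, 0) (32.9366, 0) (28.1104, 34) (0, 34)]  |A|=1037.7989
8. ⊥bis P5·P7 via (12.69,7.985): [(15.2531, 0) (32.9366, 0) (28.1104, 34) (4.3393, 34)]  |A|=704.7267
9. canonical 4-gon: [(15.2531, 0) (32.9366, 0) (28.1104, 34) (4.3393, 34)]
10. shoelace: 704.7267

Area of P5's cell: 704.7267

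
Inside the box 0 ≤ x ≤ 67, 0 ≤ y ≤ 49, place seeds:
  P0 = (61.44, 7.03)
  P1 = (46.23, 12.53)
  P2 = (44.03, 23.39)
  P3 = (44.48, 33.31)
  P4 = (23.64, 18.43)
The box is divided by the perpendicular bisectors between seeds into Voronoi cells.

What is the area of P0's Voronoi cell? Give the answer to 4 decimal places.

Area of P0's cell: 310.7543

1. box [0,67]×[0,49]: [(0, 0) (67, 0) (67, 49) (0, 49)]
2. ⊥bis P0·P1 via (53.835,9.78): [(50.2985, 0) (67, 0) (67, 46.1872)]  |A|=385.6976
3. ⊥bis P0·P2 via (52.735,15.21): [(57.7148, 20.5094) (50.2985, 0) (67, 0) (67, 30.3905)]  |A|=312.36
4. ⊥bis P0·P3 via (52.96,20.17): [(64.231, 27.4438) (57.7148, 20.5094) (50.2985, 0) (67, 0) (67, 29.2308)]  |A|=310.7543
5. ⊥bis P0·P4 via (42.54,12.73): [(64.231, 27.4438) (57.7148, 20.5094) (50.2985, 0) (67, 0) (67, 29.2308)]  |A|=310.7543
6. canonical 5-gon: [(64.231, 27.4438) (57.7148, 20.5094) (50.2985, 0) (67, 0) (67, 29.2308)]
7. shoelace: 310.7543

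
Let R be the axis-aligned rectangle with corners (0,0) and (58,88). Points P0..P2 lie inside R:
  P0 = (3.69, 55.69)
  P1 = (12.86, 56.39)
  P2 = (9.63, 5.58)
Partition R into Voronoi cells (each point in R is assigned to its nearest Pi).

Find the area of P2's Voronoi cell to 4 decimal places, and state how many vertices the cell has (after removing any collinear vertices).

1. box [0,58]×[0,88]: [(0, 0) (58, 0) (58, 88) (0, 88)]
2. ⊥bis P2·P0 via (6.66,30.635): [(0, 29.8455) (0, 0) (58, 0) (58, 36.7208)]  |A|=1930.4236
3. ⊥bis P2·P1 via (11.245,30.985): [(10.1824, 31.0525) (0, 29.8455) (0, 0) (58, 0) (58, 28.0128)]  |A|=1722.2253
4. canonical 5-gon: [(10.1824, 31.0525) (0, 29.8455) (0, 0) (58, 0) (58, 28.0128)]
5. shoelace: 1722.2253

Area of P2's cell: 1722.2253 (5 vertices)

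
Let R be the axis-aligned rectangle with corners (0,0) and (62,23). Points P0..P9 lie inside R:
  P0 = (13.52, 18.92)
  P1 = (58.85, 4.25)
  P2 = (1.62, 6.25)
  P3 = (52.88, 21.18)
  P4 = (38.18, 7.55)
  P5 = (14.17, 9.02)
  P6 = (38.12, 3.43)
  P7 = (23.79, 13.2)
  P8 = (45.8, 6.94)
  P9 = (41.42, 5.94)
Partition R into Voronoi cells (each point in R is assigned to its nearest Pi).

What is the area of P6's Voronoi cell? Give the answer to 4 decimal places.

Area of P6's cell: 77.9362

1. box [0,62]×[0,23]: [(0, 0) (62, 0) (62, 23) (0, 23)]
2. ⊥bis P6·P0 via (25.82,11.175): [(18.7834, 0) (62, 0) (62, 23) (33.2659, 23)]  |A|=827.4332
3. ⊥bis P6·P1 via (48.485,3.84): [(18.7834, 0) (48.6369, 0) (47.7271, 23) (33.2659, 23)]  |A|=509.6192
4. ⊥bis P6·P2 via (19.87,4.84): [(19.5957, 1.2901) (19.4961, 0) (48.6369, 0) (47.7271, 23) (33.2659, 23)]  |A|=509.1595
5. ⊥bis P6·P3 via (45.5,12.305): [(33.0503, 22.6576) (19.5957, 1.2901) (19.4961, 0) (48.6369, 0) (48.2403, 10.0263)]  |A|=411.3892
6. ⊥bis P6·P4 via (38.15,5.49): [(22.3849, 5.7196) (19.5957, 1.2901) (19.4961, 0) (48.6369, 0) (48.4257, 5.3404)]  |A|=154.4087
7. ⊥bis P6·P5 via (26.145,6.225): [(26.0147, 5.6667) (24.6921, 0) (48.6369, 0) (48.4257, 5.3404)]  |A|=127.6512
8. ⊥bis P6·P7 via (30.955,8.315): [(29.1186, 5.6215) (25.2859, 0) (48.6369, 0) (48.4257, 5.3404)]  |A|=117.1575
9. ⊥bis P6·P8 via (41.96,5.185): [(41.8452, 5.4362) (29.1186, 5.6215) (25.2859, 0) (44.3297, 0)]  |A|=87.8893
10. ⊥bis P6·P9 via (39.77,4.685): [(39.169, 5.4752) (29.1186, 5.6215) (25.2859, 0) (43.3334, 0)]  |A|=77.9362
11. canonical 4-gon: [(39.169, 5.4752) (29.1186, 5.6215) (25.2859, 0) (43.3334, 0)]
12. shoelace: 77.9362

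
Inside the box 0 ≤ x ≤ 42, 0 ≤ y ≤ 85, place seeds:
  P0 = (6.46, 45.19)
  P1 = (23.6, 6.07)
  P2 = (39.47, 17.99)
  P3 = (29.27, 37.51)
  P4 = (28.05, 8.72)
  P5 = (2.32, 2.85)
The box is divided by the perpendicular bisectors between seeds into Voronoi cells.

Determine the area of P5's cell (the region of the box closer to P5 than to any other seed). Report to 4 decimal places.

1. box [0,42]×[0,85]: [(0, 0) (42, 0) (42, 85) (0, 85)]
2. ⊥bis P5·P0 via (4.39,24.02): [(0, 24.4493) (0, 0) (42, 0) (42, 20.3425)]  |A|=940.6268
3. ⊥bis P5·P1 via (12.96,4.46): [(10.0845, 23.4632) (0, 24.4493) (0, 0) (13.6349, 0)]  |A|=283.2382
4. ⊥bis P5·P2 via (20.895,10.42): [(10.0845, 23.4632) (0, 24.4493) (0, 0) (13.6349, 0)]  |A|=283.2382
5. ⊥bis P5·P3 via (15.795,20.18): [(10.0845, 23.4632) (0, 24.4493) (0, 0) (13.6349, 0)]  |A|=283.2382
6. ⊥bis P5·P4 via (15.185,5.785): [(10.0845, 23.4632) (0, 24.4493) (0, 0) (13.6349, 0)]  |A|=283.2382
7. canonical 4-gon: [(10.0845, 23.4632) (0, 24.4493) (0, 0) (13.6349, 0)]
8. shoelace: 283.2382

Area of P5's cell: 283.2382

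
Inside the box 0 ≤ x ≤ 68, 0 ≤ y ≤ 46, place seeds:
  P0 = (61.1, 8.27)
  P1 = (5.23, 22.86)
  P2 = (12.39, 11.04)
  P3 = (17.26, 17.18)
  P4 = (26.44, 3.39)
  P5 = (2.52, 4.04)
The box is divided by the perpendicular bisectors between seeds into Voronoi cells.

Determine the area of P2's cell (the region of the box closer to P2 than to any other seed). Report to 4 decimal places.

1. box [0,68]×[0,46]: [(0, 0) (68, 0) (68, 46) (0, 46)]
2. ⊥bis P2·P0 via (36.745,9.655): [(0, 0) (36.1959, 0) (38.8118, 46) (0, 46)]  |A|=1725.1791
3. ⊥bis P2·P1 via (8.81,16.95): [(0, 11.6133) (0, 0) (36.1959, 0) (38.1713, 34.7357)]  |A|=850.2928
4. ⊥bis P2·P3 via (14.825,14.11): [(10.1903, 17.7861) (0, 11.6133) (0, 0) (32.6146, 0)]  |A|=349.2146
5. ⊥bis P2·P4 via (19.415,7.215): [(20.6525, 9.4878) (10.1903, 17.7861) (0, 11.6133) (0, 0) (15.4865, 0)]  |A|=267.9604
6. ⊥bis P2·P5 via (7.455,7.54): [(20.6525, 9.4878) (10.1903, 17.7861) (3.194, 13.5481) (12.8025, 0) (15.4865, 0)]  |A|=162.6895
7. canonical 5-gon: [(20.6525, 9.4878) (10.1903, 17.7861) (3.194, 13.5481) (12.8025, 0) (15.4865, 0)]
8. shoelace: 162.6895

Area of P2's cell: 162.6895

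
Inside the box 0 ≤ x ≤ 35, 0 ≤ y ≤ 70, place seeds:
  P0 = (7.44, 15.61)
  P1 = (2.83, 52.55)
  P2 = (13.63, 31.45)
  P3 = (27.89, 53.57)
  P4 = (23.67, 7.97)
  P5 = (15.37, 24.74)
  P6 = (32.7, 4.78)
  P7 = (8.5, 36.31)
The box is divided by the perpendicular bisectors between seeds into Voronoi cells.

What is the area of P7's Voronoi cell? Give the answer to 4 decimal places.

1. box [0,35]×[0,70]: [(0, 0) (35, 0) (35, 70) (0, 70)]
2. ⊥bis P7·P0 via (7.97,25.96): [(0, 26.3681) (35, 24.5759) (35, 70) (0, 70)]  |A|=1558.4803
3. ⊥bis P7·P1 via (5.665,44.43): [(0, 42.4521) (0, 26.3681) (35, 24.5759) (35, 54.672)]  |A|=808.152
4. ⊥bis P7·P2 via (11.065,33.88): [(28.6684, 52.4614) (0, 42.4521) (0, 26.3681) (3.7658, 26.1753)]  |A|=282.4464
5. ⊥bis P7·P3 via (18.195,44.94): [(19.8168, 43.118) (15.5705, 47.8884) (0, 42.4521) (0, 26.3681) (3.7658, 26.1753)]  |A|=241.4965
6. ⊥bis P7·P4 via (16.085,22.14): [(19.8168, 43.118) (15.5705, 47.8884) (0, 42.4521) (0, 26.3681) (3.7658, 26.1753)]  |A|=241.4965
7. ⊥bis P7·P5 via (11.935,30.525): [(19.8168, 43.118) (15.5705, 47.8884) (0, 42.4521) (0, 26.3681) (3.7658, 26.1753)]  |A|=241.4965
8. ⊥bis P7·P6 via (20.6,20.545): [(19.8168, 43.118) (15.5705, 47.8884) (0, 42.4521) (0, 26.3681) (3.7658, 26.1753)]  |A|=241.4965
9. canonical 5-gon: [(19.8168, 43.118) (15.5705, 47.8884) (0, 42.4521) (0, 26.3681) (3.7658, 26.1753)]
10. shoelace: 241.4965

Area of P7's cell: 241.4965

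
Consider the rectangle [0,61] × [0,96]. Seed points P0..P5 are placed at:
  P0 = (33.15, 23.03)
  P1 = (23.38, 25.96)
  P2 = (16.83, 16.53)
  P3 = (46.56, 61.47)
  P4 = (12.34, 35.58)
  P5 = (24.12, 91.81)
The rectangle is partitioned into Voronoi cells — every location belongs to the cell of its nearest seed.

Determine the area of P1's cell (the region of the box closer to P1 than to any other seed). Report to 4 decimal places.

1. box [0,61]×[0,96]: [(0, 0) (61, 0) (61, 96) (0, 96)]
2. ⊥bis P1·P0 via (28.265,24.495): [(0, 0) (20.919, 0) (49.7092, 96) (0, 96)]  |A|=3390.153
3. ⊥bis P1·P2 via (20.105,21.245): [(0, 35.2098) (26.0516, 17.1145) (49.7092, 96) (0, 96)]  |A|=2752.5079
4. ⊥bis P1·P3 via (34.97,43.715): [(0, 66.5425) (0, 35.2098) (26.0516, 17.1145) (34.1831, 44.2287)]  |A|=962.2788
5. ⊥bis P1·P4 via (17.86,30.77): [(31.2538, 46.1408) (13.536, 25.8078) (26.0516, 17.1145) (34.1831, 44.2287)]  |A|=251.7396
6. ⊥bis P1·P5 via (23.75,58.885): [(31.2538, 46.1408) (13.536, 25.8078) (26.0516, 17.1145) (34.1831, 44.2287)]  |A|=251.7396
7. canonical 4-gon: [(31.2538, 46.1408) (13.536, 25.8078) (26.0516, 17.1145) (34.1831, 44.2287)]
8. shoelace: 251.7396

Area of P1's cell: 251.7396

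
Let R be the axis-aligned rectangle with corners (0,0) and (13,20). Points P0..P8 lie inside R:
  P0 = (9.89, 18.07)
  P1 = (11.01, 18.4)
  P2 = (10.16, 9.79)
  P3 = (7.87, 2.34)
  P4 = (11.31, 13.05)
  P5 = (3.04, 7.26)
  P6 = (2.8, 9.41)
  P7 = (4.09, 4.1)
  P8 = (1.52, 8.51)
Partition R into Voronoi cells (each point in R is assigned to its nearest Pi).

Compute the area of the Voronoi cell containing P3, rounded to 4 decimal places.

1. box [0,13]×[0,20]: [(0, 0) (13, 0) (13, 20) (0, 20)]
2. ⊥bis P3·P0 via (8.88,10.205): [(0, 11.3453) (0, 0) (13, 0) (13, 9.6759)]  |A|=136.6382
3. ⊥bis P3·P1 via (9.44,10.37): [(12.9708, 9.6797) (0, 11.3453) (0, 0) (13, 0) (13, 9.674)]  |A|=136.6382
4. ⊥bis P3·P2 via (9.015,6.065): [(0, 8.8361) (0, 0) (13, 0) (13, 4.8401)]  |A|=88.8949
5. ⊥bis P3·P4 via (9.59,7.695): [(0, 8.8361) (0, 0) (13, 0) (13, 4.8401)]  |A|=88.8949
6. ⊥bis P3·P5 via (5.455,4.8): [(7.2852, 6.5967) (0.5656, 0) (13, 0) (13, 4.8401)]  |A|=54.8433
7. ⊥bis P3·P6 via (5.335,5.875): [(7.2852, 6.5967) (0.5656, 0) (13, 0) (13, 4.8401)]  |A|=54.8433
8. ⊥bis P3·P7 via (5.98,3.22): [(7.5188, 6.5249) (4.4807, 0) (13, 0) (13, 4.8401)]  |A|=41.0584
9. ⊥bis P3·P8 via (4.695,5.425): [(7.5188, 6.5249) (4.4807, 0) (13, 0) (13, 4.8401)]  |A|=41.0584
10. canonical 4-gon: [(7.5188, 6.5249) (4.4807, 0) (13, 0) (13, 4.8401)]
11. shoelace: 41.0584

Area of P3's cell: 41.0584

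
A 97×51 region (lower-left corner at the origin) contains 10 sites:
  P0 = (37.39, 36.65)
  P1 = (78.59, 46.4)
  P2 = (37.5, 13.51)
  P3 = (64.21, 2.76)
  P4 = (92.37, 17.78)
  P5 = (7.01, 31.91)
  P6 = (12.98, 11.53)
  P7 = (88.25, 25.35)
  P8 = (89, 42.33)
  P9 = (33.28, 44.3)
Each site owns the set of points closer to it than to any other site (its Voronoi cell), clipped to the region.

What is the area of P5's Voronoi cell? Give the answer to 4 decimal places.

1. box [0,97]×[0,51]: [(0, 0) (97, 0) (97, 51) (0, 51)]
2. ⊥bis P5·P0 via (22.2,34.28): [(0, 0) (27.5485, 0) (19.5913, 51) (0, 51)]  |A|=1202.0643
3. ⊥bis P5·P1 via (42.8,39.155): [(0, 0) (27.5485, 0) (19.5913, 51) (0, 51)]  |A|=1202.0643
4. ⊥bis P5·P2 via (22.255,22.71): [(0, 0) (8.55, 0) (23.6457, 25.0144) (19.5913, 51) (0, 51)]  |A|=964.4469
5. ⊥bis P5·P3 via (35.61,17.335): [(0, 0) (8.55, 0) (23.6457, 25.0144) (19.5913, 51) (0, 51)]  |A|=964.4469
6. ⊥bis P5·P4 via (49.69,24.845): [(0, 0) (8.55, 0) (23.6457, 25.0144) (19.5913, 51) (0, 51)]  |A|=964.4469
7. ⊥bis P5·P6 via (9.995,21.72): [(0, 18.7921) (23.5406, 25.688) (19.5913, 51) (0, 51)]  |A|=627.0435
8. ⊥bis P5·P7 via (47.63,28.63): [(0, 18.7921) (23.5406, 25.688) (19.5913, 51) (0, 51)]  |A|=627.0435
9. ⊥bis P5·P8 via (48.005,37.12): [(0, 18.7921) (23.5406, 25.688) (19.5913, 51) (0, 51)]  |A|=627.0435
10. ⊥bis P5·P9 via (20.145,38.105): [(0, 18.7921) (23.5406, 25.688) (22.3241, 33.4848) (14.0632, 51) (0, 51)]  |A|=578.6307
11. canonical 5-gon: [(0, 18.7921) (23.5406, 25.688) (22.3241, 33.4848) (14.0632, 51) (0, 51)]
12. shoelace: 578.6307

Area of P5's cell: 578.6307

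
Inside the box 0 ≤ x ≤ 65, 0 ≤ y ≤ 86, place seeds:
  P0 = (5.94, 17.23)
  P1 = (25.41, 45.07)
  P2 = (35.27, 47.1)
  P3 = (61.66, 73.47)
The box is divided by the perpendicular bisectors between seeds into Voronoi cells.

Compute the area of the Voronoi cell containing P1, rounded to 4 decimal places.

Area of P1's cell: 1565.7402

1. box [0,65]×[0,86]: [(0, 0) (65, 0) (65, 86) (0, 86)]
2. ⊥bis P1·P0 via (15.675,31.15): [(0, 42.1124) (60.2161, 0) (65, 0) (65, 86) (0, 86)]  |A|=4322.078
3. ⊥bis P1·P2 via (30.34,46.085): [(0, 42.1124) (36.3988, 16.6568) (22.1222, 86) (0, 86)]  |A|=1565.7402
4. ⊥bis P1·P3 via (43.535,59.27): [(0, 42.1124) (36.3988, 16.6568) (22.1222, 86) (0, 86)]  |A|=1565.7402
5. canonical 4-gon: [(0, 42.1124) (36.3988, 16.6568) (22.1222, 86) (0, 86)]
6. shoelace: 1565.7402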